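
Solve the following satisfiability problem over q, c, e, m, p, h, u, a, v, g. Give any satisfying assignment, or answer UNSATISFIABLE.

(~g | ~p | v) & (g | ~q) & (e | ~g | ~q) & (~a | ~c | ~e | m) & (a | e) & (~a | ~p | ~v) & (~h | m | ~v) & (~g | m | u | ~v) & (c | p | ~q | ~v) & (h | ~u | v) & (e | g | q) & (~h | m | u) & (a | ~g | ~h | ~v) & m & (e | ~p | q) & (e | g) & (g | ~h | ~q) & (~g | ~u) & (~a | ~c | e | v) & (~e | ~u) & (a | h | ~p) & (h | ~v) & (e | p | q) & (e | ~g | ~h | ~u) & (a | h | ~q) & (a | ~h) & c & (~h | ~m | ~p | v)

Unit clause (m) forces m = True.
Unit clause (c) forces c = True.
Set q = False.
Try e = False:
  (a | e) forces a = True.
  (e | g | q) forces g = True.
  (e | ~p | q) forces p = False.
  clause (e | p | q) is falsified — backtrack.
So e = True.
  then (~e | ~u) forces u = False.
Set p = False.
Set h = False.
  then (h | ~v) forces v = False.
Set a = True.
Set g = False.
All clauses satisfied.

q: False; c: True; e: True; m: True; p: False; h: False; u: False; a: True; v: False; g: False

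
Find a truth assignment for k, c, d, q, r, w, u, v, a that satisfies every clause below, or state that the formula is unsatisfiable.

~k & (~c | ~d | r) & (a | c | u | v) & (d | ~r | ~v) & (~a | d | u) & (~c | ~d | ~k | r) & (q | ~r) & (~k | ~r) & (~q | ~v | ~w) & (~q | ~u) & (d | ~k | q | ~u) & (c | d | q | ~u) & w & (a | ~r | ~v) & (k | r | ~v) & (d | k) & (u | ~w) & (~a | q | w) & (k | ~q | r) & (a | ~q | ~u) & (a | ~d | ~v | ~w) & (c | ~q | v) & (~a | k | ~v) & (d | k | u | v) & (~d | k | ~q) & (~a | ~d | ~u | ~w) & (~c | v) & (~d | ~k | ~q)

k: False, c: False, d: True, q: False, r: False, w: True, u: True, v: False, a: False

Unit clause (~k) forces k = False.
Unit clause (w) forces w = True.
In (d | k) only d is left, so d = True.
In (u | ~w) only u is left, so u = True.
In (~d | k | ~q) only ~q is left, so q = False.
In (~a | ~d | ~u | ~w) only ~a is left, so a = False.
In (q | ~r) only ~r is left, so r = False.
In (k | r | ~v) only ~v is left, so v = False.
In (~c | v) only ~c is left, so c = False.
All clauses satisfied.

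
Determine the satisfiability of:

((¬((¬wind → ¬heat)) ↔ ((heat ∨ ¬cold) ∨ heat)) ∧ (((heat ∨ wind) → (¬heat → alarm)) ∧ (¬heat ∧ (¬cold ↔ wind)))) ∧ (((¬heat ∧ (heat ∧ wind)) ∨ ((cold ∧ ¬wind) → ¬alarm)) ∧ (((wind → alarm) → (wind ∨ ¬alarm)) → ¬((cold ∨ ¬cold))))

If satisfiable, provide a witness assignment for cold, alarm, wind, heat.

Case heat = True: the conjunct ¬heat is False.
Case heat = False: the formula simplifies to (cold ∧ ((wind → alarm) ∧ (¬cold ↔ wind))) ∧ (((cold ∧ ¬wind) → ¬alarm) ∧ (((wind → alarm) → (wind ∨ ¬alarm)) → ¬((cold ∨ ¬cold)))).
  cold = True: simplifies to ((wind → alarm) ∧ ¬wind) ∧ ((¬wind → ¬alarm) ∧ ¬(((wind → alarm) → (wind ∨ ¬alarm)))).
    wind = True: the conjunct ¬wind is False.
    wind = False: simplifies to ¬alarm ∧ ¬(¬alarm).
      alarm = True: the conjunct ¬alarm is False.
      alarm = False: the conjunct ¬(¬alarm) becomes ¬(¬False) = False.
  cold = False: the conjunct cold is False.
Both cases fail — unsatisfiable.

No satisfying assignment exists.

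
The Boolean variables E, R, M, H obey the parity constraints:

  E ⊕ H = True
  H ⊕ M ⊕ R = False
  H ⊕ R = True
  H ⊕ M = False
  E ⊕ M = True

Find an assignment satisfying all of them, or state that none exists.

E = False; R = False; M = True; H = True

E ⊕ H = F ⊕ T = True ✓
H ⊕ M ⊕ R = T ⊕ T ⊕ F = False ✓
H ⊕ R = T ⊕ F = True ✓
H ⊕ M = T ⊕ T = False ✓
E ⊕ M = F ⊕ T = True ✓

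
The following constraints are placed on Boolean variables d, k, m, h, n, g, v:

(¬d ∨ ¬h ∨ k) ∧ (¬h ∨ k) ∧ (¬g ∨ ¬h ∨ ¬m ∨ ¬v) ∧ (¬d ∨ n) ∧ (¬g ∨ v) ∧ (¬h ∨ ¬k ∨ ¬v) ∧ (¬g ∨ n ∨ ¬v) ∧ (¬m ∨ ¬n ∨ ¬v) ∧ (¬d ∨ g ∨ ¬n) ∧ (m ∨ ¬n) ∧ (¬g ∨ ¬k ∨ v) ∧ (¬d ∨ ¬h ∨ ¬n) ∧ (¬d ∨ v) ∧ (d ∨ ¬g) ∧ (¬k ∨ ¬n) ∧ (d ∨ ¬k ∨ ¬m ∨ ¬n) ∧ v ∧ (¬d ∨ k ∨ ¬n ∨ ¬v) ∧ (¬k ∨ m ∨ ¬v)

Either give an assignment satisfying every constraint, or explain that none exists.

d=F, k=F, m=F, h=F, n=F, g=F, v=T

Unit clause (v) forces v = True.
Try d = True:
  (¬d ∨ n) forces n = True.
  (¬m ∨ ¬n ∨ ¬v) forces m = False.
  clause (m ∨ ¬n) is falsified — backtrack.
So d = False.
  then (d ∨ ¬g) forces g = False.
Set k = False.
  then (¬h ∨ k) forces h = False.
Set m = False.
  then (m ∨ ¬n) forces n = False.
All clauses satisfied.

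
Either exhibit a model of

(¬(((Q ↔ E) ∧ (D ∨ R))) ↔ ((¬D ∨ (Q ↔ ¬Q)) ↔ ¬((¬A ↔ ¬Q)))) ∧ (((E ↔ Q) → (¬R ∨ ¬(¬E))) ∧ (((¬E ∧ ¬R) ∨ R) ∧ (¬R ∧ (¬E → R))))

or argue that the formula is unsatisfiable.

Unsatisfiable — no assignment works.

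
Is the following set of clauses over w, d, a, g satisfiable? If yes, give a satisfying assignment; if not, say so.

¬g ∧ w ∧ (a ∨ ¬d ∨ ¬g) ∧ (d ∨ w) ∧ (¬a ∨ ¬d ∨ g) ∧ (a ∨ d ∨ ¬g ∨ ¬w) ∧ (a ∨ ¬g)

w=T, d=T, a=F, g=F

Unit clause (¬g) forces g = False.
Unit clause (w) forces w = True.
Set d = True.
  then (¬a ∨ ¬d ∨ g) forces a = False.
Check each clause:
  (¬g): ¬g holds.
  (w): w holds.
  (a ∨ ¬d ∨ ¬g): ¬g holds.
  (d ∨ w): d holds.
  (¬a ∨ ¬d ∨ g): ¬a holds.
  (a ∨ d ∨ ¬g ∨ ¬w): d holds.
  (a ∨ ¬g): ¬g holds.
All clauses satisfied.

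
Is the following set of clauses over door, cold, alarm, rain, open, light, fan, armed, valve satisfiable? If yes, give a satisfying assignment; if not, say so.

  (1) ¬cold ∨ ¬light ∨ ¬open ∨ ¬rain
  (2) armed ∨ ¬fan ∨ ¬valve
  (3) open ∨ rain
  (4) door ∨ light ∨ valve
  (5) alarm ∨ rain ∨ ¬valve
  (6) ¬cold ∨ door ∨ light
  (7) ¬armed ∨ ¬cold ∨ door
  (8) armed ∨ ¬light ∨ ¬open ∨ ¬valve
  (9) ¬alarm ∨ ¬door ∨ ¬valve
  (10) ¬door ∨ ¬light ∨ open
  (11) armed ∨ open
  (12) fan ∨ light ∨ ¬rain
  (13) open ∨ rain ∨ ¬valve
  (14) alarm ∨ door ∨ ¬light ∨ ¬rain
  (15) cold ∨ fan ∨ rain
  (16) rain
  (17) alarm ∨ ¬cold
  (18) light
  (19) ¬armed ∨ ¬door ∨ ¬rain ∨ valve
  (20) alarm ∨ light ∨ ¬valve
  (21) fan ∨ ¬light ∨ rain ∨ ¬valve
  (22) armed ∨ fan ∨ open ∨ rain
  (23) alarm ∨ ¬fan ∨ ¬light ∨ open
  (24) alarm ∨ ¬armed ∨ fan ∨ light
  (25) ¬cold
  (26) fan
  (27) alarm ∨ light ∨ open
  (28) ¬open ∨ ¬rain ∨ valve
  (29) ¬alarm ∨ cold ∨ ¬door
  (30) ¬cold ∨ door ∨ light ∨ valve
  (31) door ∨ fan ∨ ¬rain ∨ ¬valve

Unit clause (rain) forces rain = True.
Unit clause (light) forces light = True.
Unit clause (¬cold) forces cold = False.
Unit clause (fan) forces fan = True.
Set door = True.
  then (¬door ∨ ¬light ∨ open) forces open = True.
  then (¬open ∨ ¬rain ∨ valve) forces valve = True.
  then (¬alarm ∨ cold ∨ ¬door) forces alarm = False.
  then (armed ∨ ¬fan ∨ ¬valve) forces armed = True.
All clauses satisfied.

door = True, cold = False, alarm = False, rain = True, open = True, light = True, fan = True, armed = True, valve = True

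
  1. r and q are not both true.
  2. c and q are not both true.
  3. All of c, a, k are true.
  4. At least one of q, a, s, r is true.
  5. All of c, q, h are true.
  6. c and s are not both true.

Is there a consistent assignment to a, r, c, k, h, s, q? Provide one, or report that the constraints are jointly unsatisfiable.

Unsatisfiable — no assignment works.

Case c = True:
  (2) with c=T forces q = False.
  Constraint (5) is violated (q=F) — contradiction.
Case c = False:
  Constraint (3) is violated (c=F) — contradiction.
Both cases fail — unsatisfiable.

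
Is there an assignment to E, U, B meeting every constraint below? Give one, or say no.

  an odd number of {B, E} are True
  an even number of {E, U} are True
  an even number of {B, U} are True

No satisfying assignment exists.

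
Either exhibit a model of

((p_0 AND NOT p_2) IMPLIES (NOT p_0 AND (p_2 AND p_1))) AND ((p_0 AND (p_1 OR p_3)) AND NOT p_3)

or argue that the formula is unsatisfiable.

p_0 = True, p_1 = True, p_2 = True, p_3 = False

  (p_0 AND NOT p_2) IMPLIES (NOT p_0 AND (p_2 AND p_1)) = True
    p_0 AND NOT p_2 = False
      NOT p_2 = False
    NOT p_0 AND (p_2 AND p_1) = False
      NOT p_0 = False
      p_2 AND p_1 = True
  (p_0 AND (p_1 OR p_3)) AND NOT p_3 = True
    p_0 AND (p_1 OR p_3) = True
      p_1 OR p_3 = True
    NOT p_3 = True
Both conjuncts True, so the formula holds.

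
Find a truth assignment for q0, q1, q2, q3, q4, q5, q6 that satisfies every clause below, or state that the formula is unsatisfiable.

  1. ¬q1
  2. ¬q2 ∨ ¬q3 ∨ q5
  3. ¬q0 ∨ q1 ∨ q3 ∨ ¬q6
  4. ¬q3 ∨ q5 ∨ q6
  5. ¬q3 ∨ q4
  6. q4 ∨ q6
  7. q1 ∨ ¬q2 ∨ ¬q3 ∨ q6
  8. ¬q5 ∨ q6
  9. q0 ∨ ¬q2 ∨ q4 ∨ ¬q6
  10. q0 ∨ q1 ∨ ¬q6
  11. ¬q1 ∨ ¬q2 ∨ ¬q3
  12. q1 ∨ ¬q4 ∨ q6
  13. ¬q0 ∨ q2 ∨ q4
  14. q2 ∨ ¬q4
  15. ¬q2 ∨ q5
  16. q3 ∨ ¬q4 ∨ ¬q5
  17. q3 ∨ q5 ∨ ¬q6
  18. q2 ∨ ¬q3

q0=T, q1=F, q2=T, q3=T, q4=T, q5=T, q6=T

Unit clause (¬q1) forces q1 = False.
Try q0 = False:
  (q0 ∨ q1 ∨ ¬q6) forces q6 = False.
  (q4 ∨ q6) forces q4 = True.
  clause (q1 ∨ ¬q4 ∨ q6) is falsified — backtrack.
So q0 = True.
Set q2 = True.
  then (¬q2 ∨ q5) forces q5 = True.
  then (¬q5 ∨ q6) forces q6 = True.
  then (¬q0 ∨ q1 ∨ q3 ∨ ¬q6) forces q3 = True.
  then (¬q3 ∨ q4) forces q4 = True.
All clauses satisfied.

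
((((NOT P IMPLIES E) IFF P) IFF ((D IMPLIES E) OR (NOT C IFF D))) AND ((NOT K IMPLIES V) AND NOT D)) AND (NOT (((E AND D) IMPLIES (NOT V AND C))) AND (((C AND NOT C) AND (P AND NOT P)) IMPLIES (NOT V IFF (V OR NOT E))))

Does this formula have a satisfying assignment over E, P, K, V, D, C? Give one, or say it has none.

Case D = True: the conjunct NOT D is False.
Case D = False: the conjunct NOT (((E AND D) IMPLIES (NOT V AND C))) becomes NOT ((False IMPLIES (NOT V AND C))) = False.
Both cases fail — unsatisfiable.

UNSATISFIABLE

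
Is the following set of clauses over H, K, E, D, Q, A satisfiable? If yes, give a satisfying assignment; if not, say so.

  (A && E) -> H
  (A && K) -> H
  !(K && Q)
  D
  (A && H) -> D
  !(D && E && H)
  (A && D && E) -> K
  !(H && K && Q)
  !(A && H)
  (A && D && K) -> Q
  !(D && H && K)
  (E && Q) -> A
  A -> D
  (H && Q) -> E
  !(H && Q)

H = False, K = False, E = False, D = True, Q = False, A = True

Unit clause (D) forces D = True.
Set H = False.
Set K = False.
Set E = False.
Set Q = False.
Set A = True.
All clauses satisfied.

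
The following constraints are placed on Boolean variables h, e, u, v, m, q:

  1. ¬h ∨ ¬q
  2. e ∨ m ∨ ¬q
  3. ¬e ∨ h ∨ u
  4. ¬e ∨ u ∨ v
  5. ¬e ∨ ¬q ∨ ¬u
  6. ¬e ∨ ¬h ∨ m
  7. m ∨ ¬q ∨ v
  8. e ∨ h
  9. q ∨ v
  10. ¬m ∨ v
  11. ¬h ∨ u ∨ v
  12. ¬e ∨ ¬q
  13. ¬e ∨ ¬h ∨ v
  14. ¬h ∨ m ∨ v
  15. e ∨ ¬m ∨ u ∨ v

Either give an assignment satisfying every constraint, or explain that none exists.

Set h = False.
  then (e ∨ h) forces e = True.
  then (¬e ∨ ¬q) forces q = False.
  then (¬e ∨ h ∨ u) forces u = True.
  then (q ∨ v) forces v = True.
Set m = True.
All clauses satisfied.

h: False, e: True, u: True, v: True, m: True, q: False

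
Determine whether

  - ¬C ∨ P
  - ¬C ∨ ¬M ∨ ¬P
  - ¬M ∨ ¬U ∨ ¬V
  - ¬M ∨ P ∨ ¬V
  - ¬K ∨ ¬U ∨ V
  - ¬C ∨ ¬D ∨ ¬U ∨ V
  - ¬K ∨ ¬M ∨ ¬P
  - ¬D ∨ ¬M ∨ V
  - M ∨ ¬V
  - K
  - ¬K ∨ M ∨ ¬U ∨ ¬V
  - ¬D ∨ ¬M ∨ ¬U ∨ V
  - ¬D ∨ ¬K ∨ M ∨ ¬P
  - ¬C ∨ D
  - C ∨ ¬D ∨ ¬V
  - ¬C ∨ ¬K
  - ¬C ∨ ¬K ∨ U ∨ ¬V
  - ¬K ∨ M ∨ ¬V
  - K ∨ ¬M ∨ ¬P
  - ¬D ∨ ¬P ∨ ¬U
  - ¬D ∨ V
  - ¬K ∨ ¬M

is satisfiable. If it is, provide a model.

V = False, C = False, M = False, D = False, K = True, U = False, P = False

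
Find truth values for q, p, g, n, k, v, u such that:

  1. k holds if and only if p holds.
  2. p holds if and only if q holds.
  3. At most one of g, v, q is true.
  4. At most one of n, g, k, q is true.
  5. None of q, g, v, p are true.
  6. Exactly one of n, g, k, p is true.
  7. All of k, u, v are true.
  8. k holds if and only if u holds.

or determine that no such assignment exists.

Case v = True:
  Constraint (5) is violated (v=T) — contradiction.
Case v = False:
  Constraint (7) is violated (v=F) — contradiction.
Both cases fail — unsatisfiable.

No satisfying assignment exists.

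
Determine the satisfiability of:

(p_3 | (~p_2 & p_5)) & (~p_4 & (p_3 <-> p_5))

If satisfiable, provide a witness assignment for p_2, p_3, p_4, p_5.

p_2: False, p_3: True, p_4: False, p_5: True

  p_3 | (~p_2 & p_5) = True
    ~p_2 & p_5 = True
      ~p_2 = True
  ~p_4 & (p_3 <-> p_5) = True
    ~p_4 = True
    p_3 <-> p_5 = True
Both conjuncts True, so the formula holds.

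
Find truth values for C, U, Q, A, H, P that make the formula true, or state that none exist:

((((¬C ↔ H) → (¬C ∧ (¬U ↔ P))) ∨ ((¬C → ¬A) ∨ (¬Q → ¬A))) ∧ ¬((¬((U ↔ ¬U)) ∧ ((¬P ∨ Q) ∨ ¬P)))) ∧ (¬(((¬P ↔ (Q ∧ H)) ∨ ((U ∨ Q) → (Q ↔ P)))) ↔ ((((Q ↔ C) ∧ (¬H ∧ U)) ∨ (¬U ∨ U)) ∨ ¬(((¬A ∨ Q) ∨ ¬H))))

No satisfying assignment exists.

Case U = True: the formula simplifies to ((((¬C ↔ H) → (¬C ∧ ¬P)) ∨ ((¬C → ¬A) ∨ (¬Q → ¬A))) ∧ ¬(((¬P ∨ Q) ∨ ¬P))) ∧ ¬(((¬P ↔ (Q ∧ H)) ∨ (Q ↔ P))).
  P = True: simplifies to ((¬((¬C ↔ H)) ∨ ((¬C → ¬A) ∨ (¬Q → ¬A))) ∧ ¬Q) ∧ ¬((¬((Q ∧ H)) ∨ Q)).
    Q = True: the conjunct ¬Q is False.
    Q = False: the conjunct ¬((¬((Q ∧ H)) ∨ Q)) becomes ¬((True ∨ False)) = False.
  P = False: the conjunct ¬(((¬P ∨ Q) ∨ ¬P)) becomes ¬((True ∨ True)) = False.
Case U = False: the formula simplifies to ((((¬C ↔ H) → (¬C ∧ P)) ∨ ((¬C → ¬A) ∨ (¬Q → ¬A))) ∧ ¬(((¬P ∨ Q) ∨ ¬P))) ∧ ¬(((¬P ↔ (Q ∧ H)) ∨ (Q → (Q ↔ P)))).
  Q = True: the conjunct ¬(((¬P ∨ Q) ∨ ¬P)) becomes ¬((True ∨ ¬P)) = False.
  Q = False: the conjunct ¬(((¬P ↔ (Q ∧ H)) ∨ (Q → (Q ↔ P)))) becomes ¬((P ∨ True)) = False.
Both cases fail — unsatisfiable.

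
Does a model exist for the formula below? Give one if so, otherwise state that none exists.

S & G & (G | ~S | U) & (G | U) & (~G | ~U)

S = True, G = True, U = False

Unit clause (S) forces S = True.
Unit clause (G) forces G = True.
In (~G | ~U) only ~U is left, so U = False.
All clauses satisfied.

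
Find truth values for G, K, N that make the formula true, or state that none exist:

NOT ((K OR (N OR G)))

G = False, K = False, N = False

  NOT ((K OR (N OR G))) = True
    K OR (N OR G) = False
      N OR G = False
The formula evaluates to True.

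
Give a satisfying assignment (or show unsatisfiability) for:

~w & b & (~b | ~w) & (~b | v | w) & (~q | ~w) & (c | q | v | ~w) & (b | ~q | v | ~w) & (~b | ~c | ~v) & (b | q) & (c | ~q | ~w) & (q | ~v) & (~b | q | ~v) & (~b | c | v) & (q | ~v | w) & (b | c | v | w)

c: False, v: True, w: False, q: True, b: True

Unit clause (~w) forces w = False.
Unit clause (b) forces b = True.
In (~b | v | w) only v is left, so v = True.
In (~b | ~c | ~v) only ~c is left, so c = False.
In (q | ~v) only q is left, so q = True.
All clauses satisfied.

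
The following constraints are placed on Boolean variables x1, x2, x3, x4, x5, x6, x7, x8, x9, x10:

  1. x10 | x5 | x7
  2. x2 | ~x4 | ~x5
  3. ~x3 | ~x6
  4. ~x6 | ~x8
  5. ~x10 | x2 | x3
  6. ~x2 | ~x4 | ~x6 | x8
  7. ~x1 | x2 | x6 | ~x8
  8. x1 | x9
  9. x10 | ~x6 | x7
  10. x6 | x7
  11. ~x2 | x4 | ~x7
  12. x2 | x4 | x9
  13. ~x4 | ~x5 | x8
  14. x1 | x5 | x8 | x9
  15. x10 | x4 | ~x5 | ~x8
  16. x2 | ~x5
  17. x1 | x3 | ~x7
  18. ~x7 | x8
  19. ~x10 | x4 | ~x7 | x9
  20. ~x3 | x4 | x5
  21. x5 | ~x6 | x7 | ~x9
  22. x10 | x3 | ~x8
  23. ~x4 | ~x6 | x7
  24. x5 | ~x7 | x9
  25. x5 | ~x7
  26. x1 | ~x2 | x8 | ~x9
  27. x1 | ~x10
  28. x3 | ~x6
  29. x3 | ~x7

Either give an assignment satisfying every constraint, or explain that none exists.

Set x1 = True.
Set x2 = True.
Set x3 = True.
  then (~x3 | ~x6) forces x6 = False.
  then (x6 | x7) forces x7 = True.
  then (~x2 | x4 | ~x7) forces x4 = True.
  then (~x7 | x8) forces x8 = True.
  then (x5 | ~x7) forces x5 = True.
Set x9 = True.
Set x10 = False.
All clauses satisfied.

x1: True; x2: True; x3: True; x4: True; x5: True; x6: False; x7: True; x8: True; x9: True; x10: False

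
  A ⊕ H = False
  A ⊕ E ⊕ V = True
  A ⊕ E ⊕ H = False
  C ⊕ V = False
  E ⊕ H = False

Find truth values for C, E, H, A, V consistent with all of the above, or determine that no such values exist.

C = True; E = False; H = False; A = False; V = True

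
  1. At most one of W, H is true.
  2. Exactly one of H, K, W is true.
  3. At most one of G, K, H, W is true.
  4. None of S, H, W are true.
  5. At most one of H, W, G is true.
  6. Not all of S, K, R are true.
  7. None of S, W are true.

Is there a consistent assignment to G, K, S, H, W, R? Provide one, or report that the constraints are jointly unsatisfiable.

G = False, K = True, S = False, H = False, W = False, R = True

  (1) {W, H}: 0 true — at most one ✓
  (2) {H, K, W}: 1 true — exactly one ✓
  (3) {G, K, H, W}: 1 true — at most one ✓
  (4) {S, H, W}: 0 true — none ✓
  (5) {H, W, G}: 0 true — at most one ✓
  (6) {S, K, R}: 2/3 true — not all ✓
  (7) {S, W}: 0 true — none ✓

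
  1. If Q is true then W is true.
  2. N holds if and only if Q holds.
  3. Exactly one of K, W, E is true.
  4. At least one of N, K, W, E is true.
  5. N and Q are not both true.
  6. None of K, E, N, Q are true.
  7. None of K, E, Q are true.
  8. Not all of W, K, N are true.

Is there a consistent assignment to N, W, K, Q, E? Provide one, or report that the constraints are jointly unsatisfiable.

N = False; W = True; K = False; Q = False; E = False

  (1) Q=F ⇒ W: vacuous ✓
  (2) N=F, Q=F — same ✓
  (3) {K, W, E}: 1 true — exactly one ✓
  (4) {N, K, W, E}: 1 true — at least one ✓
  (5) N=F, Q=F — not both ✓
  (6) {K, E, N, Q}: 0 true — none ✓
  (7) {K, E, Q}: 0 true — none ✓
  (8) {W, K, N}: 1/3 true — not all ✓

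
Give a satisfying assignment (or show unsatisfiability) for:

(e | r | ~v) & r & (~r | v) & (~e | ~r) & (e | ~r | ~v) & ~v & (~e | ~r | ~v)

Case v = True:
  Clause (~v) is falsified — contradiction.
Case v = False:
  (r) forces r = True.
  Clause (~r | v) is falsified — contradiction.
Both cases fail, so the formula is unsatisfiable.

Unsatisfiable — no assignment works.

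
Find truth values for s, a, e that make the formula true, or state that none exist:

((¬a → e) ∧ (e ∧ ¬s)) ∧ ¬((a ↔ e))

s = False; a = False; e = True

  (¬a → e) ∧ (e ∧ ¬s) = True
    ¬a → e = True
      ¬a = True
    e ∧ ¬s = True
      ¬s = True
  ¬((a ↔ e)) = True
    a ↔ e = False
Both conjuncts True, so the formula holds.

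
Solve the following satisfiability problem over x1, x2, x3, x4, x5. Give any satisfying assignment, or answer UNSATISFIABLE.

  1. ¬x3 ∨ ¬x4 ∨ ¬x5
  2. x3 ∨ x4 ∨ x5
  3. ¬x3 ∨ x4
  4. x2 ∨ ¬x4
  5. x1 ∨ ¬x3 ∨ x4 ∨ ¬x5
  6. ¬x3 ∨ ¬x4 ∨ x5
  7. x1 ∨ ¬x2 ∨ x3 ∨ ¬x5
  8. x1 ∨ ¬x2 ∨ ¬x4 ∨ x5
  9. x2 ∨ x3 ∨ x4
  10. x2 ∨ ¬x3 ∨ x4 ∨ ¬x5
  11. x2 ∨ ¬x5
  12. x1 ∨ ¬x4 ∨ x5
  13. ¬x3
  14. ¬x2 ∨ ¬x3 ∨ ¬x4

x1 = True; x2 = True; x3 = False; x4 = True; x5 = True

Unit clause (¬x3) forces x3 = False.
Set x1 = True.
Set x2 = True.
Set x4 = True.
Set x5 = True.
All clauses satisfied.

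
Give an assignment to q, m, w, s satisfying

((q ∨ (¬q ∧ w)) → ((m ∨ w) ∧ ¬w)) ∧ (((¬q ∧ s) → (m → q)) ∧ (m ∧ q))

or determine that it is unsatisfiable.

q: True, m: True, w: False, s: False

  (q ∨ (¬q ∧ w)) → ((m ∨ w) ∧ ¬w) = True
    q ∨ (¬q ∧ w) = True
      ¬q ∧ w = False
        ¬q = False
    (m ∨ w) ∧ ¬w = True
      m ∨ w = True
      ¬w = True
  ((¬q ∧ s) → (m → q)) ∧ (m ∧ q) = True
    (¬q ∧ s) → (m → q) = True
      ¬q ∧ s = False
        ¬q = False
      m → q = True
    m ∧ q = True
Both conjuncts True, so the formula holds.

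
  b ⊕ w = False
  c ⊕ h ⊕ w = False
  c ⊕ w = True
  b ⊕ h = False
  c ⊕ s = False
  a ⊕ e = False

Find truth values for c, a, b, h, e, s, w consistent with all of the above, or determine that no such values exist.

c=F, a=T, b=T, h=T, e=T, s=F, w=T

b ⊕ w = T ⊕ T = False ✓
c ⊕ h ⊕ w = F ⊕ T ⊕ T = False ✓
c ⊕ w = F ⊕ T = True ✓
b ⊕ h = T ⊕ T = False ✓
c ⊕ s = F ⊕ F = False ✓
a ⊕ e = T ⊕ T = False ✓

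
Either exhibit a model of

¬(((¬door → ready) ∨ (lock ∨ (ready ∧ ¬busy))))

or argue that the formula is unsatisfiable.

door = False, ready = False, lock = False, busy = False

  ¬(((¬door → ready) ∨ (lock ∨ (ready ∧ ¬busy)))) = True
    (¬door → ready) ∨ (lock ∨ (ready ∧ ¬busy)) = False
      ¬door → ready = False
        ¬door = True
      lock ∨ (ready ∧ ¬busy) = False
        ready ∧ ¬busy = False
          ¬busy = True
The formula evaluates to True.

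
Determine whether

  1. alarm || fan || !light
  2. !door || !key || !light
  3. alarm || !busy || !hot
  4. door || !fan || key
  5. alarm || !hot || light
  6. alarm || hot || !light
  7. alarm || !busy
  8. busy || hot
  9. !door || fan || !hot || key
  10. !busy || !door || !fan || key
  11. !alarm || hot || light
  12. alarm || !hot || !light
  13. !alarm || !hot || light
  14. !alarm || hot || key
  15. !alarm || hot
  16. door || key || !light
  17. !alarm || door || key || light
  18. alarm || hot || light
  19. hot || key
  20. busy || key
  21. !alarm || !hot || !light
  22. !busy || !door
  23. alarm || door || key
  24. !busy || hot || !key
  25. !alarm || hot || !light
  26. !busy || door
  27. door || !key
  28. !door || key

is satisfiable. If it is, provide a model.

No satisfying assignment exists.

Case alarm = True:
  (!alarm || hot) forces hot = True.
  (!alarm || !hot || light) forces light = True.
  Clause (!alarm || !hot || !light) is falsified — contradiction.
Case alarm = False:
  (alarm || !busy) forces busy = False.
  (busy || hot) forces hot = True.
  (alarm || !hot || light) forces light = True.
  Clause (alarm || !hot || !light) is falsified — contradiction.
Both cases fail, so the formula is unsatisfiable.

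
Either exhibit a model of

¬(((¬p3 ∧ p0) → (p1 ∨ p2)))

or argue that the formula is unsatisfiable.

p0 = True, p1 = False, p2 = False, p3 = False

  ¬(((¬p3 ∧ p0) → (p1 ∨ p2))) = True
    (¬p3 ∧ p0) → (p1 ∨ p2) = False
      ¬p3 ∧ p0 = True
        ¬p3 = True
      p1 ∨ p2 = False
The formula evaluates to True.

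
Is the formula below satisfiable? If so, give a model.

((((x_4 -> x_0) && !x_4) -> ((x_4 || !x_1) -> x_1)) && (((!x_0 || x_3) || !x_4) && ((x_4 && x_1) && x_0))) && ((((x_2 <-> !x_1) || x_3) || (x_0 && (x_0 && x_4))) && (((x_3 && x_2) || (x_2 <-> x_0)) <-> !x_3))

x_0 = True, x_1 = True, x_2 = False, x_3 = True, x_4 = True

  (((x_4 -> x_0) && !x_4) -> ((x_4 || !x_1) -> x_1)) && (((!x_0 || x_3) || !x_4) && ((x_4 && x_1) && x_0)) = True
    ((x_4 -> x_0) && !x_4) -> ((x_4 || !x_1) -> x_1) = True
      (x_4 -> x_0) && !x_4 = False
        x_4 -> x_0 = True
        !x_4 = False
      (x_4 || !x_1) -> x_1 = True
        x_4 || !x_1 = True
          !x_1 = False
    ((!x_0 || x_3) || !x_4) && ((x_4 && x_1) && x_0) = True
      (!x_0 || x_3) || !x_4 = True
        !x_0 || x_3 = True
          !x_0 = False
        !x_4 = False
      (x_4 && x_1) && x_0 = True
        x_4 && x_1 = True
  (((x_2 <-> !x_1) || x_3) || (x_0 && (x_0 && x_4))) && (((x_3 && x_2) || (x_2 <-> x_0)) <-> !x_3) = True
    ((x_2 <-> !x_1) || x_3) || (x_0 && (x_0 && x_4)) = True
      (x_2 <-> !x_1) || x_3 = True
        x_2 <-> !x_1 = True
          !x_1 = False
      x_0 && (x_0 && x_4) = True
        x_0 && x_4 = True
    ((x_3 && x_2) || (x_2 <-> x_0)) <-> !x_3 = True
      (x_3 && x_2) || (x_2 <-> x_0) = False
        x_3 && x_2 = False
        x_2 <-> x_0 = False
      !x_3 = False
Both conjuncts True, so the formula holds.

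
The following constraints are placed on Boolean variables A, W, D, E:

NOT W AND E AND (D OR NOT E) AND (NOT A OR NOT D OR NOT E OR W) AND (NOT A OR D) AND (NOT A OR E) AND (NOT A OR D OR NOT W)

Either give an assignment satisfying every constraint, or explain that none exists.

Unit clause (NOT W) forces W = False.
Unit clause (E) forces E = True.
In (D OR NOT E) only D is left, so D = True.
In (NOT A OR NOT D OR NOT E OR W) only NOT A is left, so A = False.
Check each clause:
  (NOT W): NOT W holds.
  (E): E holds.
  (D OR NOT E): D holds.
  (NOT A OR NOT D OR NOT E OR W): NOT A holds.
  (NOT A OR D): NOT A holds.
  (NOT A OR E): NOT A holds.
  (NOT A OR D OR NOT W): NOT A holds.
All clauses satisfied.

A: False, W: False, D: True, E: True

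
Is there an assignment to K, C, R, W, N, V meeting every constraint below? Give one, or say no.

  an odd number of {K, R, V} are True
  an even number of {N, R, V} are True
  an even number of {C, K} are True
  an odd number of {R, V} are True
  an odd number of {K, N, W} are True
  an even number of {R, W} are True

K: False; C: False; R: False; W: False; N: True; V: True

{K, R, V}: 1 true → odd ✓
{N, R, V}: 2 true → even ✓
{C, K}: 0 true → even ✓
{R, V}: 1 true → odd ✓
{K, N, W}: 1 true → odd ✓
{R, W}: 0 true → even ✓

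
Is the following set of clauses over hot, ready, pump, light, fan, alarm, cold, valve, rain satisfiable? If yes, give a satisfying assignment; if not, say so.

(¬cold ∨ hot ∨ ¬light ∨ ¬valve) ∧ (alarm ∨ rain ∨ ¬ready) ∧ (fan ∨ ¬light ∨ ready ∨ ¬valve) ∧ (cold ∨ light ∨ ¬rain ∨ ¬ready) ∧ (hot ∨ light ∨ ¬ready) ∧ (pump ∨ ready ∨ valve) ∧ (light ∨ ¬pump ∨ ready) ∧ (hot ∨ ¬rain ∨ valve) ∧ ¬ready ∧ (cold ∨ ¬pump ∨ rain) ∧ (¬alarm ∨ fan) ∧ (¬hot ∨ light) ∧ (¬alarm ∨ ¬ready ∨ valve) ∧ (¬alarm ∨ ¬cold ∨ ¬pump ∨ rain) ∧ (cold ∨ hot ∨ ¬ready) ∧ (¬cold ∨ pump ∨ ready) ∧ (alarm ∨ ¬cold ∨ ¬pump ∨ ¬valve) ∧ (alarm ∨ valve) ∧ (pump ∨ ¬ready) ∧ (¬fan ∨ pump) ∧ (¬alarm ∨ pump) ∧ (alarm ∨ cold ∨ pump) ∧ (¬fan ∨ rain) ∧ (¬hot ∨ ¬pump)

hot = False; ready = False; pump = True; light = True; fan = True; alarm = False; cold = False; valve = True; rain = True

Unit clause (¬ready) forces ready = False.
Try hot = True:
  (¬hot ∨ light) forces light = True.
  (¬hot ∨ ¬pump) forces pump = False.
  (pump ∨ ready ∨ valve) forces valve = True.
  (fan ∨ ¬light ∨ ready ∨ ¬valve) forces fan = True.
  clause (¬fan ∨ pump) is falsified — backtrack.
So hot = False.
Set pump = True.
  then (light ∨ ¬pump ∨ ready) forces light = True.
Set fan = True.
  then (¬fan ∨ rain) forces rain = True.
  then (hot ∨ ¬rain ∨ valve) forces valve = True.
  then (¬cold ∨ hot ∨ ¬light ∨ ¬valve) forces cold = False.
Set alarm = False.
All clauses satisfied.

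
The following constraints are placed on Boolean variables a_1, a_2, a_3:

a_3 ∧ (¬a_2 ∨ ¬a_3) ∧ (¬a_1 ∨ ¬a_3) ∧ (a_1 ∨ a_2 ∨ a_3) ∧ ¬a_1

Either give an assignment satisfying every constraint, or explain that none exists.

Unit clause (a_3) forces a_3 = True.
In (¬a_2 ∨ ¬a_3) only ¬a_2 is left, so a_2 = False.
In (¬a_1 ∨ ¬a_3) only ¬a_1 is left, so a_1 = False.
All clauses satisfied.

a_1 = False, a_2 = False, a_3 = True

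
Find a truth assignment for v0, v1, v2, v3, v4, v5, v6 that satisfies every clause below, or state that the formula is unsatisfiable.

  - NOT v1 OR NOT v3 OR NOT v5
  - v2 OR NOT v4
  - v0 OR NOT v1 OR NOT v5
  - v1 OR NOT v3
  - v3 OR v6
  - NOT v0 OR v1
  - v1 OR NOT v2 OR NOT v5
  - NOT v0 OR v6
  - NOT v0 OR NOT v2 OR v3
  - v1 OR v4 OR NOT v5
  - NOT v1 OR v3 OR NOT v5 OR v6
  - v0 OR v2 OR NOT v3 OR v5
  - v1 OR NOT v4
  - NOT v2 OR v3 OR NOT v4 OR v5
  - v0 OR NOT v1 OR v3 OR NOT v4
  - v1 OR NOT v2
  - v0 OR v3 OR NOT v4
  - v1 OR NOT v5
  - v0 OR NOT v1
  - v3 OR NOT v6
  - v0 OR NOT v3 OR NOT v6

v0=T, v1=T, v2=F, v3=T, v4=F, v5=F, v6=T

Try v0 = False:
  (v0 OR NOT v1) forces v1 = False.
  (v1 OR NOT v3) forces v3 = False.
  (v3 OR v6) forces v6 = True.
  clause (v3 OR NOT v6) is falsified — backtrack.
So v0 = True.
  then (NOT v0 OR v1) forces v1 = True.
  then (NOT v0 OR v6) forces v6 = True.
  then (v3 OR NOT v6) forces v3 = True.
  then (NOT v1 OR NOT v3 OR NOT v5) forces v5 = False.
Set v2 = False.
  then (v2 OR NOT v4) forces v4 = False.
All clauses satisfied.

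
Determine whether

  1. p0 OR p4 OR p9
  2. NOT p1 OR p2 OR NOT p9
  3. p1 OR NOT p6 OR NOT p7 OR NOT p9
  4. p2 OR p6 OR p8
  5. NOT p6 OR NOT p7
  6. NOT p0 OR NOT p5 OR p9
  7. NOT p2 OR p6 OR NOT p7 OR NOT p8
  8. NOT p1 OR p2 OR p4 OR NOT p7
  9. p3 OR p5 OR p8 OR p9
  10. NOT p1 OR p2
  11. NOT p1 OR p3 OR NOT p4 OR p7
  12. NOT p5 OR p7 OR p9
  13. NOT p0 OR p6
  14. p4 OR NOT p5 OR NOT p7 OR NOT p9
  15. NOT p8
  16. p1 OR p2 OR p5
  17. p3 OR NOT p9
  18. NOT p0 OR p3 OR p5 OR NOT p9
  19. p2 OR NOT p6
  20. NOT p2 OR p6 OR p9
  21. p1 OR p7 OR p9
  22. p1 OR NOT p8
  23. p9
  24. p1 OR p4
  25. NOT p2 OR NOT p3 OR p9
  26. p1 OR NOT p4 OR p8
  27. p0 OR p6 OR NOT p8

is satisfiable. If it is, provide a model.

p0 = False, p1 = True, p2 = True, p3 = True, p4 = False, p5 = False, p6 = True, p7 = False, p8 = False, p9 = True

Unit clause (NOT p8) forces p8 = False.
Unit clause (p9) forces p9 = True.
In (p3 OR NOT p9) only p3 is left, so p3 = True.
Set p0 = False.
Try p1 = False:
  (p1 OR p4) forces p4 = True.
  clause (p1 OR NOT p4 OR p8) is falsified — backtrack.
So p1 = True.
  then (NOT p1 OR p2 OR NOT p9) forces p2 = True.
Set p4 = False.
Set p5 = False.
Set p6 = True.
  then (NOT p6 OR NOT p7) forces p7 = False.
All clauses satisfied.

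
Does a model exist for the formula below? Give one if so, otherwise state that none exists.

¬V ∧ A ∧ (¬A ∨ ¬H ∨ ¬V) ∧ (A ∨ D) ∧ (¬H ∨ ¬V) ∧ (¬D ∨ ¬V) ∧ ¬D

H: True; A: True; D: False; V: False

Unit clause (¬V) forces V = False.
Unit clause (A) forces A = True.
Unit clause (¬D) forces D = False.
Set H = True.
All clauses satisfied.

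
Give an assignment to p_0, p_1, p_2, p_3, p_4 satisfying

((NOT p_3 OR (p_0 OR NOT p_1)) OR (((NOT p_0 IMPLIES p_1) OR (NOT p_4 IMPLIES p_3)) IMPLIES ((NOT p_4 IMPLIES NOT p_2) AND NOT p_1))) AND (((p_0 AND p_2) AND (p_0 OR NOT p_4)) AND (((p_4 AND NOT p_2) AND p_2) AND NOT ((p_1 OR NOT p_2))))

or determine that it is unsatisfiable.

Case p_2 = True: the conjunct NOT p_2 is False.
Case p_2 = False: the conjunct p_2 is False.
Both cases fail — unsatisfiable.

No satisfying assignment exists.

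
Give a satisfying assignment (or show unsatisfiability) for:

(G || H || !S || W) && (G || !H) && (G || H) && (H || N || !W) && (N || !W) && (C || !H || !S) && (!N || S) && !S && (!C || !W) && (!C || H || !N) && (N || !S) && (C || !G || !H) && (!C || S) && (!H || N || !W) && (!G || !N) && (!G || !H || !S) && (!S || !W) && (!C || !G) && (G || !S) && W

Case W = True:
  (N || !W) forces N = True.
  (!N || S) forces S = True.
  Clause (!S) is falsified — contradiction.
Case W = False:
  Clause (W) is falsified — contradiction.
Both cases fail, so the formula is unsatisfiable.

UNSATISFIABLE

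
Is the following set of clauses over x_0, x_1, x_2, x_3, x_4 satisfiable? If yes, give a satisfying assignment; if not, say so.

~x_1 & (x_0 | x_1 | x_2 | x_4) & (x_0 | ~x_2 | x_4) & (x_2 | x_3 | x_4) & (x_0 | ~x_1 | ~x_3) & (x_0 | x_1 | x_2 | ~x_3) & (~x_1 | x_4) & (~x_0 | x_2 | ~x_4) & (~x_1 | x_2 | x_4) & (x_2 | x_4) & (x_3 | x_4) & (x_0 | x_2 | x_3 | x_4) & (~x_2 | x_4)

Unit clause (~x_1) forces x_1 = False.
Set x_0 = False.
Set x_2 = False.
  then (x_0 | x_1 | x_2 | x_4) forces x_4 = True.
  then (x_0 | x_1 | x_2 | ~x_3) forces x_3 = False.
All clauses satisfied.

x_0 = False; x_1 = False; x_2 = False; x_3 = False; x_4 = True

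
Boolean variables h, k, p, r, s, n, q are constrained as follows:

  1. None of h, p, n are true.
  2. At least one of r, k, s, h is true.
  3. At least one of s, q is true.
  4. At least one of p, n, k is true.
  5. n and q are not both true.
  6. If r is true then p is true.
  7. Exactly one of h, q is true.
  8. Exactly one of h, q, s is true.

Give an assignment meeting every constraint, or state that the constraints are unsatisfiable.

h = False; k = True; p = False; r = False; s = False; n = False; q = True

  (1) {h, p, n}: 0 true — none ✓
  (2) {r, k, s, h}: 1 true — at least one ✓
  (3) {s, q}: 1 true — at least one ✓
  (4) {p, n, k}: 1 true — at least one ✓
  (5) n=F, q=T — not both ✓
  (6) r=F ⇒ p: vacuous ✓
  (7) {h, q}: 1 true — exactly one ✓
  (8) {h, q, s}: 1 true — exactly one ✓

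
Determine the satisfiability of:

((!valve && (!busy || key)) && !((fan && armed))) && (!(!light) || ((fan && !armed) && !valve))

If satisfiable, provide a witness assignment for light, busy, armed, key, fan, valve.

light=F, busy=T, armed=F, key=T, fan=T, valve=F

  (!valve && (!busy || key)) && !((fan && armed)) = True
    !valve && (!busy || key) = True
      !valve = True
      !busy || key = True
        !busy = False
    !((fan && armed)) = True
      fan && armed = False
  !(!light) || ((fan && !armed) && !valve) = True
    !(!light) = False
      !light = True
    (fan && !armed) && !valve = True
      fan && !armed = True
        !armed = True
      !valve = True
Both conjuncts True, so the formula holds.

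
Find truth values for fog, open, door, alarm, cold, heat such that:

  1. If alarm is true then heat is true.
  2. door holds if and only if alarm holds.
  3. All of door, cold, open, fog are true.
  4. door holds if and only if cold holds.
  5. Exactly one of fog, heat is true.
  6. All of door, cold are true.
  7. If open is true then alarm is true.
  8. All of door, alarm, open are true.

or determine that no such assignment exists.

Case fog = True:
  (3) forces door = True.
  (2) with door=T forces alarm = True.
  (1) with alarm=T forces heat = True.
  Constraint (5) is violated (fog=T, heat=T) — contradiction.
Case fog = False:
  Constraint (3) is violated (fog=F) — contradiction.
Both cases fail — unsatisfiable.

The formula is unsatisfiable.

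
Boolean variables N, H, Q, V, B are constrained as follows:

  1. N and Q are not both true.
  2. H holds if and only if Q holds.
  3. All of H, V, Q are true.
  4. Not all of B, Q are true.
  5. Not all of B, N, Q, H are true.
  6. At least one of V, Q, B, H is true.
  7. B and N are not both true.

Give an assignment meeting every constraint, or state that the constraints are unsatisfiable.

N=F; H=T; Q=T; V=T; B=F

  (1) N=F, Q=T — not both ✓
  (2) H=T, Q=T — same ✓
  (3) {H, V, Q}: all 3 true ✓
  (4) {B, Q}: 1/2 true — not all ✓
  (5) {B, N, Q, H}: 2/4 true — not all ✓
  (6) {V, Q, B, H}: 3 true — at least one ✓
  (7) B=F, N=F — not both ✓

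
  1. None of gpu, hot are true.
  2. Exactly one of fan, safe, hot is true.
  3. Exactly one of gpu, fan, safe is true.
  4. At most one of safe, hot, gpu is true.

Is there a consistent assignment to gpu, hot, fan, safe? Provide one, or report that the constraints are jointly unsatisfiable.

gpu=F; hot=F; fan=F; safe=T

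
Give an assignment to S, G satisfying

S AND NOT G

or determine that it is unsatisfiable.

S=T, G=F

  NOT G = True
Both conjuncts True, so the formula holds.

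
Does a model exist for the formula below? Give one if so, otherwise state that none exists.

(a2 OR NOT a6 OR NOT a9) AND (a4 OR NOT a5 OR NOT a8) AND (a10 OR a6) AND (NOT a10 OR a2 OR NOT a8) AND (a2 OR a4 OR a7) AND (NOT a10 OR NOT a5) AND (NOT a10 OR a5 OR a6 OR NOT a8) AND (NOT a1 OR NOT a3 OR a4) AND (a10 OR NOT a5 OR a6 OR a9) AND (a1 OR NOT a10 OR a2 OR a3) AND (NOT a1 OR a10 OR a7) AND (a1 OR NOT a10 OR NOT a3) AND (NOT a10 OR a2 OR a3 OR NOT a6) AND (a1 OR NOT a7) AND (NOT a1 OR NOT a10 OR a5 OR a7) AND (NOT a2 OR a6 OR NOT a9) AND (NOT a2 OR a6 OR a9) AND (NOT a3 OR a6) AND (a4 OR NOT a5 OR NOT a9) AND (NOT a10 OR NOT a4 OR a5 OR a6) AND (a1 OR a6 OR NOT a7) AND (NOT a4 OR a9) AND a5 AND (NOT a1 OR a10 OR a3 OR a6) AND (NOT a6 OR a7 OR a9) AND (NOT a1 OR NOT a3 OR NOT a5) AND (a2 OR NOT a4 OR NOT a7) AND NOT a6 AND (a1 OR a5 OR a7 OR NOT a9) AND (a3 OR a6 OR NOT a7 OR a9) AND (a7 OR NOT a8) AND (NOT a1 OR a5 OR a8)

The formula is unsatisfiable.

Case a5 = True:
  (NOT a10 OR NOT a5) forces a10 = False.
  (a10 OR a6) forces a6 = True.
  Clause (NOT a6) is falsified — contradiction.
Case a5 = False:
  Clause (a5) is falsified — contradiction.
Both cases fail, so the formula is unsatisfiable.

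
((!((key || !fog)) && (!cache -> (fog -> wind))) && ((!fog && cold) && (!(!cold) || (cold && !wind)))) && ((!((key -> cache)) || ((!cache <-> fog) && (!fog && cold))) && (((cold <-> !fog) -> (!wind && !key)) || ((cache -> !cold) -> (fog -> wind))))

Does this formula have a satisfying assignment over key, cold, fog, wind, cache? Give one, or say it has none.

Case fog = True: the conjunct !fog is False.
Case fog = False: the conjunct !((key || !fog)) becomes !((key || True)) = False.
Both cases fail — unsatisfiable.

The formula is unsatisfiable.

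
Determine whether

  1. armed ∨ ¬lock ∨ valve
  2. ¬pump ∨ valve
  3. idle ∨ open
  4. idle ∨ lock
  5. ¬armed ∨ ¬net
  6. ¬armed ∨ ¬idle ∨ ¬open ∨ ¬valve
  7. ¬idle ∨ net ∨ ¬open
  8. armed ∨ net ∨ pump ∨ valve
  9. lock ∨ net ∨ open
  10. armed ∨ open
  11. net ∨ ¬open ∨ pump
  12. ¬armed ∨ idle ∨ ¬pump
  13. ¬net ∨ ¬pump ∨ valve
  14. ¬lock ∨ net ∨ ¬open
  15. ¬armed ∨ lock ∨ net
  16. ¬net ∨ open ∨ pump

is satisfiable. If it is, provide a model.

net = False; armed = True; valve = True; lock = True; pump = True; idle = True; open = False

Set net = False.
Try armed = False:
  (armed ∨ open) forces open = True.
  (¬idle ∨ net ∨ ¬open) forces idle = False.
  (idle ∨ lock) forces lock = True.
  clause (¬lock ∨ net ∨ ¬open) is falsified — backtrack.
So armed = True.
  then (¬armed ∨ lock ∨ net) forces lock = True.
  then (¬lock ∨ net ∨ ¬open) forces open = False.
  then (idle ∨ open) forces idle = True.
Set valve = True.
Set pump = True.
All clauses satisfied.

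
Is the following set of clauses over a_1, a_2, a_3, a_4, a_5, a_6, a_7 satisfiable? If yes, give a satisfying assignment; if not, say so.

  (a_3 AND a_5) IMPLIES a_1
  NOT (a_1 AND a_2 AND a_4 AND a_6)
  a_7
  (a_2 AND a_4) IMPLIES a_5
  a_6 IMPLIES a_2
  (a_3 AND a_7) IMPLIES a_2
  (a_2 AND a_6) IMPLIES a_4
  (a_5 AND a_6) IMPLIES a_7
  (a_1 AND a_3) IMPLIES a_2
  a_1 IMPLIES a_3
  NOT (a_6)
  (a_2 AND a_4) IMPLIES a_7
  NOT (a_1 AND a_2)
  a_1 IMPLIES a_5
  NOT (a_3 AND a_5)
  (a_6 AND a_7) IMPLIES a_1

Unit clause (NOT a_6) forces a_6 = False.
Unit clause (a_7) forces a_7 = True.
Set a_1 = False.
Set a_2 = False.
  then (a_2 OR NOT a_3 OR NOT a_7) forces a_3 = False.
Set a_4 = True.
Set a_5 = True.
All clauses satisfied.

a_1=F, a_2=F, a_3=F, a_4=T, a_5=T, a_6=F, a_7=T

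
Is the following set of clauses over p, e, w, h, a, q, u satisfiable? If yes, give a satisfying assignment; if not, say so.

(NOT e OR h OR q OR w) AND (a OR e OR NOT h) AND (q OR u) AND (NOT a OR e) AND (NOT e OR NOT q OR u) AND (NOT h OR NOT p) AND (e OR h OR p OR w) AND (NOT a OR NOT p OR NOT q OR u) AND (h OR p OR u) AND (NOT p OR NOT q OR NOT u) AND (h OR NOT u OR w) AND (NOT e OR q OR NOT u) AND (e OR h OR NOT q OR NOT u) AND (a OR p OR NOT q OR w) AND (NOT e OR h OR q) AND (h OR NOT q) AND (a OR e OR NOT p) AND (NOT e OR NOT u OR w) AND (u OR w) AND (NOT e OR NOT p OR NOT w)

p: False; e: False; w: True; h: False; a: False; q: False; u: True

Set p = False.
Set e = False.
  then (NOT a OR e) forces a = False.
  then (a OR e OR NOT h) forces h = False.
  then (e OR h OR p OR w) forces w = True.
  then (h OR p OR u) forces u = True.
  then (e OR h OR NOT q OR NOT u) forces q = False.
All clauses satisfied.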